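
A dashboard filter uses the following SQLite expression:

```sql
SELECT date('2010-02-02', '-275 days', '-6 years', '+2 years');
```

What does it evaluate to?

Applying '-275 days' to 2010-02-02: counting 275 days back gives 2009-05-03.
Adding -6 years to 2009-05-03 gives 2003-05-03.
Adding +2 years to 2003-05-03 gives 2005-05-03.

2005-05-03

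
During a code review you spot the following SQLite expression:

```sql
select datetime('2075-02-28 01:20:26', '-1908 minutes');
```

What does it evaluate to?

2075-02-26 17:32:26

1908 minutes = 31h 48m; -1908 minutes from 2075-02-28 01:20:26 is 2075-02-26 17:32:26 (crosses midnight).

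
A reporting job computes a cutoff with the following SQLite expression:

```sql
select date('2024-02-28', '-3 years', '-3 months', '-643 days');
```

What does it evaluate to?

2019-02-24

Adding -3 years to 2024-02-28 gives 2021-02-28.
Adding -3 months to 2021-02-28 gives 2020-11-28.
Applying '-643 days' to 2020-11-28: counting 643 days back gives 2019-02-24.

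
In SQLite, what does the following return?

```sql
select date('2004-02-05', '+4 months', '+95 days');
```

Adding +4 months to 2004-02-05 gives 2004-06-05.
Applying '+95 days' to 2004-06-05: counting 95 days forward gives 2004-09-08.

2004-09-08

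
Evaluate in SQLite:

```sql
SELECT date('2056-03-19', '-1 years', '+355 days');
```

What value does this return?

Adding -1 year to 2056-03-19 gives 2055-03-19.
Applying '+355 days' to 2055-03-19: counting 355 days forward gives 2056-03-08.

2056-03-08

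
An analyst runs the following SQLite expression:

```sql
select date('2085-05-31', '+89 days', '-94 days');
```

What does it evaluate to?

Applying '+89 days' to 2085-05-31: counting 89 days forward gives 2085-08-28.
Applying '-94 days' to 2085-08-28: counting 94 days back gives 2085-05-26.

2085-05-26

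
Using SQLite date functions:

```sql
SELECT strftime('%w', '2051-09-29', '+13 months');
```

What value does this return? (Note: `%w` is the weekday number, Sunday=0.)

First apply '+13 months': 2051-09-29 → 2052-10-29.
2052-10-29 is a Tuesday; with Sunday=0 that is 2.

2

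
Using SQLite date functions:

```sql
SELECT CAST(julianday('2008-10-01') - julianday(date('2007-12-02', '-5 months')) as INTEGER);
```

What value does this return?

Adding -5 months to 2007-12-02 gives 2007-07-02.
29 days remain in July 2007 after the 2nd (31 − 2).
Full months from August 2007 through September 2008 contribute their day counts.
Then 1 day into October 2008.
Total: 29 + 31 + 30 + 31 + 30 + 31 + 31 + 29 + 31 + 30 + 31 + 30 + 31 + 31 + 30 + 1 = 457.

457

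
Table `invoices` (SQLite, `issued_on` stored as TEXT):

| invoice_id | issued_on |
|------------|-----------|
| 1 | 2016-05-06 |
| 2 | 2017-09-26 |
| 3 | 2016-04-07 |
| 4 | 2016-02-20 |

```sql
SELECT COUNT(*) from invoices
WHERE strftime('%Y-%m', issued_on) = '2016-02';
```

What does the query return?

Rows with year-month 2016-02: 2016-02-20 → 1.

1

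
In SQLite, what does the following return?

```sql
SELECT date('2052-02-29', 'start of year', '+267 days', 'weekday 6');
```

`start of year` rewinds 2052-02-29 to 2052-01-01.
Applying '+267 days' to 2052-01-01: counting 267 days forward gives 2052-09-24.
`weekday 6` advances to the next Saturday; 2052-09-24 is a Tuesday, so it moves forward to 2052-09-28.

2052-09-28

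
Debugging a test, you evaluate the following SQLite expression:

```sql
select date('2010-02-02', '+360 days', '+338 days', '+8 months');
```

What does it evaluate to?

2012-09-01

Applying '+360 days' to 2010-02-02: counting 360 days forward gives 2011-01-28.
Applying '+338 days' to 2011-01-28: counting 338 days forward gives 2012-01-01.
Adding +8 months to 2012-01-01 gives 2012-09-01.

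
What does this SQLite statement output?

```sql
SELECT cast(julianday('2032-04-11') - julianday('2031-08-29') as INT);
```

2 days remain in August 2031 after the 29th (31 − 29).
Full months from September 2031 through March 2032 contribute their day counts.
Then 11 days into April 2032.
Total: 2 + 30 + 31 + 30 + 31 + 31 + 29 + 31 + 11 = 226.

226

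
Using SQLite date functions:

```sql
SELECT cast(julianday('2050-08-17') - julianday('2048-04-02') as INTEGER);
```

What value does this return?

867

28 days remain in April 2048 after the 2nd (30 − 2).
Full months from May 2048 through July 2050 contribute their day counts.
Then 17 days into August 2050.
Total: 28 + 31 + 30 + 31 + 31 + 30 + 31 + 30 + 31 + 31 + 28 + 31 + 30 + 31 + 30 + 31 + 31 + 30 + 31 + 30 + 31 + 31 + 28 + 31 + 30 + 31 + 30 + 31 + 17 = 867.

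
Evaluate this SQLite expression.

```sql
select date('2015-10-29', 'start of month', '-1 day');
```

`start of month` rewinds 2015-10-29 to 2015-10-01.
Going back 1 day from 2015-10-01 reaches 2015-09-30 (last day of September, 30 days).

2015-09-30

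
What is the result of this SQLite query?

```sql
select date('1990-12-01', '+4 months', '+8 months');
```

1991-12-01

Adding +4 months to 1990-12-01 gives 1991-04-01.
Adding +8 months to 1991-04-01 gives 1991-12-01.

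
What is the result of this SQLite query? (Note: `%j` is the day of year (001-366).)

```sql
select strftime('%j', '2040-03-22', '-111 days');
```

336

First apply '-111 days': 2040-03-22 → 2039-12-02.
Day-of-year for 2039-12-02: days since 2039-01-01 inclusive = 336, zero-padded to 336.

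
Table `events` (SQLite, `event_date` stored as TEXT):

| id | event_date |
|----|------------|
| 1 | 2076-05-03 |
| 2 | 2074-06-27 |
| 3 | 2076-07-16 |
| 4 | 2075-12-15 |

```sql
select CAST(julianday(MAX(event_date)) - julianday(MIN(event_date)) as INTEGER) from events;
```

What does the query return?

MIN = 2074-06-27, MAX = 2076-07-16.
3 days remain in June 2074 after the 27th (30 − 27).
Full months from July 2074 through June 2076 contribute their day counts.
Then 16 days into July 2076.
Total: 3 + 31 + 31 + 30 + 31 + 30 + 31 + 31 + 28 + 31 + 30 + 31 + 30 + 31 + 31 + 30 + 31 + 30 + 31 + 31 + 29 + 31 + 30 + 31 + 30 + 16 = 750.

750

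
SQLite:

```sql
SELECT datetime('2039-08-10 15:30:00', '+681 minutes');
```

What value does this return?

681 minutes = 11h 21m; +681 minutes from 2039-08-10 15:30:00 is 2039-08-11 02:51:00 (crosses midnight).

2039-08-11 02:51:00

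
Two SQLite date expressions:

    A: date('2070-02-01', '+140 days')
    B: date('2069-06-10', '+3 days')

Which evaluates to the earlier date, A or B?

A = 2070-06-21.
B = 2069-06-13.
B is earlier.

B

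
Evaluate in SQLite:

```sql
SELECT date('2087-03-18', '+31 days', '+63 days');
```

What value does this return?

March 2087 has 31 days; 13 remain after the 18th, so 14 days reach 2087-04-01.
Advancing 17 more days within April lands on 2087-04-18.
Applying '+63 days' to 2087-04-18: counting 63 days forward gives 2087-06-20.

2087-06-20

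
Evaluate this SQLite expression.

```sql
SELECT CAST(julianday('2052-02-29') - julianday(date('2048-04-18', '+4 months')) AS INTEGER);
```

Adding +4 months to 2048-04-18 gives 2048-08-18.
13 days remain in August 2048 after the 18th (31 − 18).
Full months from September 2048 through January 2052 contribute their day counts.
Then 29 days into February 2052.
Total: 13 + 30 + 31 + 30 + 31 + 31 + 28 + 31 + 30 + 31 + 30 + 31 + 31 + 30 + 31 + 30 + 31 + 31 + 28 + 31 + 30 + 31 + 30 + 31 + 31 + 30 + 31 + 30 + 31 + 31 + 28 + 31 + 30 + 31 + 30 + 31 + 31 + 30 + 31 + 30 + 31 + 31 + 29 = 1290.

1290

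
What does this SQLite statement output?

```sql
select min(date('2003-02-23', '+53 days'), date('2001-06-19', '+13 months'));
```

2002-07-19

date('2003-02-23', '+53 days') → 2003-04-17.
date('2001-06-19', '+13 months') → 2002-07-19.
Earlier of the two is 2002-07-19.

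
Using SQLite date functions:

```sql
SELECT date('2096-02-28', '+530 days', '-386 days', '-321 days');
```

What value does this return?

2095-09-04

Applying '+530 days' to 2096-02-28: counting 530 days forward gives 2097-08-11.
Applying '-386 days' to 2097-08-11: counting 386 days back gives 2096-07-21.
Applying '-321 days' to 2096-07-21: counting 321 days back gives 2095-09-04.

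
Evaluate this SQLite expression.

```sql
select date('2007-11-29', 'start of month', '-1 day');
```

2007-10-31

`start of month` rewinds 2007-11-29 to 2007-11-01.
Going back 1 day from 2007-11-01 reaches 2007-10-31 (last day of October, 31 days).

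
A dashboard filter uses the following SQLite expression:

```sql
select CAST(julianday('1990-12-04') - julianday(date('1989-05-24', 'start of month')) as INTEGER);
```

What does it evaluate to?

`start of month` rewinds 1989-05-24 to 1989-05-01.
30 days remain in May 1989 after the 1st (31 − 1).
Full months from June 1989 through November 1990 contribute their day counts.
Then 4 days into December 1990.
Total: 30 + 30 + 31 + 31 + 30 + 31 + 30 + 31 + 31 + 28 + 31 + 30 + 31 + 30 + 31 + 31 + 30 + 31 + 30 + 4 = 582.

582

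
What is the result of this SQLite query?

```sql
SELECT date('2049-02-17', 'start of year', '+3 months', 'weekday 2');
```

2049-04-06

`start of year` rewinds 2049-02-17 to 2049-01-01.
Adding +3 months to 2049-01-01 gives 2049-04-01.
`weekday 2` advances to the next Tuesday; 2049-04-01 is a Thursday, so it moves forward to 2049-04-06.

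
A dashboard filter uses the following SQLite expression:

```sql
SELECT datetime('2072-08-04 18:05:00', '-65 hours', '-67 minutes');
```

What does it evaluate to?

2072-08-01 23:58:00

-65 hours from 2072-08-04 18:05:00 is 2072-08-02 01:05:00 (crosses midnight).
67 minutes = 1h 7m; -67 minutes from 2072-08-02 01:05:00 is 2072-08-01 23:58:00 (crosses midnight).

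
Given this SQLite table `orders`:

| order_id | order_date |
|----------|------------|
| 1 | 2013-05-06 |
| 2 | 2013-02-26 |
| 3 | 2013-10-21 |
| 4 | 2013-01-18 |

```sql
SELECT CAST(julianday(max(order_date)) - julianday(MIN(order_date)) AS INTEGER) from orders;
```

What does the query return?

276

MIN = 2013-01-18, MAX = 2013-10-21.
13 days remain in January 2013 after the 18th (31 − 18).
Full months from February 2013 through September 2013 contribute their day counts.
Then 21 days into October 2013.
Total: 13 + 28 + 31 + 30 + 31 + 30 + 31 + 31 + 30 + 21 = 276.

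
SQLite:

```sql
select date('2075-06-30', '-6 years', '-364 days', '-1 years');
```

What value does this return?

2067-07-01

Adding -6 years to 2075-06-30 gives 2069-06-30.
Applying '-364 days' to 2069-06-30: counting 364 days back gives 2068-07-01.
Adding -1 year to 2068-07-01 gives 2067-07-01.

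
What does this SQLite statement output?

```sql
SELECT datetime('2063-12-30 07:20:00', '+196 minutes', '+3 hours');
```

196 minutes = 3h 16m; +196 minutes from 2063-12-30 07:20:00 is 2063-12-30 10:36:00.
+3 hours from 2063-12-30 10:36:00 is 2063-12-30 13:36:00.

2063-12-30 13:36:00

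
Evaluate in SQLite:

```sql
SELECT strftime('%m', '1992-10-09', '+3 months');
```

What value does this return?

First apply '+3 months': 1992-10-09 → 1993-01-09.
`%m` extracts the 2-digit month (01-12): 01.

01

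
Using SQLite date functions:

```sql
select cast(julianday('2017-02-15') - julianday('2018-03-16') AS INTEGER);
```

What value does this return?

-394

13 days remain in February 2017 after the 15th (28 − 15).
Full months from March 2017 through February 2018 contribute their day counts.
Then 16 days into March 2018.
Total: 13 + 31 + 30 + 31 + 30 + 31 + 31 + 30 + 31 + 30 + 31 + 31 + 28 + 16 = 394.
The subtraction is earlier − later, so the result is −394 → -394.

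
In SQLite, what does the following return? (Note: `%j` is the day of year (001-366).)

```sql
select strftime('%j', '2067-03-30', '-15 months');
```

First apply '-15 months': 2067-03-30 → 2065-12-30.
Day-of-year for 2065-12-30: days since 2065-01-01 inclusive = 364, zero-padded to 364.

364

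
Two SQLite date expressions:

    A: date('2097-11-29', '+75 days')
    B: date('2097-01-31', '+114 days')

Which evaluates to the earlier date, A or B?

A = 2098-02-12.
B = 2097-05-25.
B is earlier.

B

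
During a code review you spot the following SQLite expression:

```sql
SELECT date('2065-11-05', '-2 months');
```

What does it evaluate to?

2065-09-05

Adding -2 months to 2065-11-05 gives 2065-09-05.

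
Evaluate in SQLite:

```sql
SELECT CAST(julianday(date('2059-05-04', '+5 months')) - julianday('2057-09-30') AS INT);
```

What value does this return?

734

Adding +5 months to 2059-05-04 gives 2059-10-04.
0 days remain in September 2057 after the 30th (30 − 30).
Full months from October 2057 through September 2059 contribute their day counts.
Then 4 days into October 2059.
Total: 0 + 31 + 30 + 31 + 31 + 28 + 31 + 30 + 31 + 30 + 31 + 31 + 30 + 31 + 30 + 31 + 31 + 28 + 31 + 30 + 31 + 30 + 31 + 31 + 30 + 4 = 734.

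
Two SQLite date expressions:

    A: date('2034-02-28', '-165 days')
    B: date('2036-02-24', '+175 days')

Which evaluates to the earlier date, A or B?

A = 2033-09-16.
B = 2036-08-17.
A is earlier.

A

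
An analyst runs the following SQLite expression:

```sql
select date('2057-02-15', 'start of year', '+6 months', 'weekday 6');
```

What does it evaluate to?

`start of year` rewinds 2057-02-15 to 2057-01-01.
Adding +6 months to 2057-01-01 gives 2057-07-01.
`weekday 6` advances to the next Saturday; 2057-07-01 is a Sunday, so it moves forward to 2057-07-07.

2057-07-07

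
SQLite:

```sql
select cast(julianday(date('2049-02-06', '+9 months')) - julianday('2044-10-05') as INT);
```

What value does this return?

1858

Adding +9 months to 2049-02-06 gives 2049-11-06.
26 days remain in October 2044 after the 5th (31 − 5).
Full months from November 2044 through October 2049 contribute their day counts.
Then 6 days into November 2049.
Total: 26 + 30 + 31 + 31 + 28 + 31 + 30 + 31 + 30 + 31 + 31 + 30 + 31 + 30 + 31 + 31 + 28 + 31 + 30 + 31 + 30 + 31 + 31 + 30 + 31 + 30 + 31 + 31 + 28 + 31 + 30 + 31 + 30 + 31 + 31 + 30 + 31 + 30 + 31 + 31 + 29 + 31 + 30 + 31 + 30 + 31 + 31 + 30 + 31 + 30 + 31 + 31 + 28 + 31 + 30 + 31 + 30 + 31 + 31 + 30 + 31 + 6 = 1858.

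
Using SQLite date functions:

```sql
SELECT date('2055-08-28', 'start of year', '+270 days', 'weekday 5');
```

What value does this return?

`start of year` rewinds 2055-08-28 to 2055-01-01.
Applying '+270 days' to 2055-01-01: counting 270 days forward gives 2055-09-28.
`weekday 5` advances to the next Friday; 2055-09-28 is a Tuesday, so it moves forward to 2055-10-01.

2055-10-01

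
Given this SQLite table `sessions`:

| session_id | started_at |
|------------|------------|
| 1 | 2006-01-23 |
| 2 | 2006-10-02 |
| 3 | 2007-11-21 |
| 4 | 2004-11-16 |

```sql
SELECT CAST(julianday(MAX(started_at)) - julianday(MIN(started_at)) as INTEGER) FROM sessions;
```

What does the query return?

1100

MIN = 2004-11-16, MAX = 2007-11-21.
14 days remain in November 2004 after the 16th (30 − 16).
Full months from December 2004 through October 2007 contribute their day counts.
Then 21 days into November 2007.
Total: 14 + 31 + 31 + 28 + 31 + 30 + 31 + 30 + 31 + 31 + 30 + 31 + 30 + 31 + 31 + 28 + 31 + 30 + 31 + 30 + 31 + 31 + 30 + 31 + 30 + 31 + 31 + 28 + 31 + 30 + 31 + 30 + 31 + 31 + 30 + 31 + 21 = 1100.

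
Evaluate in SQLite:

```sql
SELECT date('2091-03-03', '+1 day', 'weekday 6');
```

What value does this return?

Advancing 1 more day within March lands on 2091-03-04.
`weekday 6` advances to the next Saturday; 2091-03-04 is a Sunday, so it moves forward to 2091-03-10.

2091-03-10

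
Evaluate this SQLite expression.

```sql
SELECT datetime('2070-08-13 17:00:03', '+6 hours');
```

+6 hours from 2070-08-13 17:00:03 is 2070-08-13 23:00:03.

2070-08-13 23:00:03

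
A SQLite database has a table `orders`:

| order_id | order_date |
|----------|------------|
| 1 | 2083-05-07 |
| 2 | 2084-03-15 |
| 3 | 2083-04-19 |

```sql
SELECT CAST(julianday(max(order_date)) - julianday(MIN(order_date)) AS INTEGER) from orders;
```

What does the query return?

MIN = 2083-04-19, MAX = 2084-03-15.
11 days remain in April 2083 after the 19th (30 − 19).
Full months from May 2083 through February 2084 contribute their day counts.
Then 15 days into March 2084.
Total: 11 + 31 + 30 + 31 + 31 + 30 + 31 + 30 + 31 + 31 + 29 + 15 = 331.

331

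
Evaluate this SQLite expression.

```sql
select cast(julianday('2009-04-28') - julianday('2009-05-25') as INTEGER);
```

-27

2 days remain in April 2009 after the 28th (30 − 28).
Then 25 days into May 2009.
Total: 2 + 25 = 27.
The subtraction is earlier − later, so the result is −27 → -27.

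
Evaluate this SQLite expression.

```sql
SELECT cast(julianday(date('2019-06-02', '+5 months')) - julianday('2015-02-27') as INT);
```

1709

Adding +5 months to 2019-06-02 gives 2019-11-02.
1 day remains in February 2015 after the 27th (28 − 27).
Full months from March 2015 through October 2019 contribute their day counts.
Then 2 days into November 2019.
Total: 1 + 31 + 30 + 31 + 30 + 31 + 31 + 30 + 31 + 30 + 31 + 31 + 29 + 31 + 30 + 31 + 30 + 31 + 31 + 30 + 31 + 30 + 31 + 31 + 28 + 31 + 30 + 31 + 30 + 31 + 31 + 30 + 31 + 30 + 31 + 31 + 28 + 31 + 30 + 31 + 30 + 31 + 31 + 30 + 31 + 30 + 31 + 31 + 28 + 31 + 30 + 31 + 30 + 31 + 31 + 30 + 31 + 2 = 1709.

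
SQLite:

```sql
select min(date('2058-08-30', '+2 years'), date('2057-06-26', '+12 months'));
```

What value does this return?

2058-06-26

date('2058-08-30', '+2 years') → 2060-08-30.
date('2057-06-26', '+12 months') → 2058-06-26.
Earlier of the two is 2058-06-26.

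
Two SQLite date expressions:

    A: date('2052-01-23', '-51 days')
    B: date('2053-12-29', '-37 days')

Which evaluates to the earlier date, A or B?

A = 2051-12-03.
B = 2053-11-22.
A is earlier.

A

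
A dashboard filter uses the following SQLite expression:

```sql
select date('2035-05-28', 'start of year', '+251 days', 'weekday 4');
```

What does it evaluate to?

`start of year` rewinds 2035-05-28 to 2035-01-01.
Applying '+251 days' to 2035-01-01: counting 251 days forward gives 2035-09-09.
`weekday 4` advances to the next Thursday; 2035-09-09 is a Sunday, so it moves forward to 2035-09-13.

2035-09-13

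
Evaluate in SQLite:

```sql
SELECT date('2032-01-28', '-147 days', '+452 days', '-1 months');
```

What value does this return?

2032-10-28

Applying '-147 days' to 2032-01-28: counting 147 days back gives 2031-09-03.
Applying '+452 days' to 2031-09-03: counting 452 days forward gives 2032-11-28.
Adding -1 month to 2032-11-28 gives 2032-10-28.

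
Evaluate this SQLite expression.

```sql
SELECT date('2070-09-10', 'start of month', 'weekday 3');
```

2070-09-03

`start of month` rewinds 2070-09-10 to 2070-09-01.
`weekday 3` advances to the next Wednesday; 2070-09-01 is a Monday, so it moves forward to 2070-09-03.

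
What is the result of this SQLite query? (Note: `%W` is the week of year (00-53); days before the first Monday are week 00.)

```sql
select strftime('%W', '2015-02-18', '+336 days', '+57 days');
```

First apply '+336 days', '+57 days': 2015-02-18 → 2016-03-17.
2016-03-17 is a Thursday. SQLite's %W counts Mondays since the year started; the result is 11.

11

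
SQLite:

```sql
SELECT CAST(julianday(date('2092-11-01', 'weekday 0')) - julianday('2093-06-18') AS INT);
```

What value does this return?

-228

`weekday 0` advances to the next Sunday; 2092-11-01 is a Saturday, so it moves forward to 2092-11-02.
28 days remain in November 2092 after the 2nd (30 − 2).
Full months from December 2092 through May 2093 contribute their day counts.
Then 18 days into June 2093.
Total: 28 + 31 + 31 + 28 + 31 + 30 + 31 + 18 = 228.
The subtraction is earlier − later, so the result is −228 → -228.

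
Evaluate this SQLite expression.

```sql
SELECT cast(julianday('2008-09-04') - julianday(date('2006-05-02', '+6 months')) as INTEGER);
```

Adding +6 months to 2006-05-02 gives 2006-11-02.
28 days remain in November 2006 after the 2nd (30 − 2).
Full months from December 2006 through August 2008 contribute their day counts.
Then 4 days into September 2008.
Total: 28 + 31 + 31 + 28 + 31 + 30 + 31 + 30 + 31 + 31 + 30 + 31 + 30 + 31 + 31 + 29 + 31 + 30 + 31 + 30 + 31 + 31 + 4 = 672.

672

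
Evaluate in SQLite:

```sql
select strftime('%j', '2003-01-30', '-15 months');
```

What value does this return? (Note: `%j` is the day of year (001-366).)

First apply '-15 months': 2003-01-30 → 2001-10-30.
Day-of-year for 2001-10-30: days since 2001-01-01 inclusive = 303, zero-padded to 303.

303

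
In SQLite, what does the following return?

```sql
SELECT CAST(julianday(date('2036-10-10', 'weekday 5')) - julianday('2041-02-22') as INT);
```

`weekday 5` advances to the next Friday; 2036-10-10 is already a Friday, so it stays at 2036-10-10.
21 days remain in October 2036 after the 10th (31 − 10).
Full months from November 2036 through January 2041 contribute their day counts.
Then 22 days into February 2041.
Total: 21 + 30 + 31 + 31 + 28 + 31 + 30 + 31 + 30 + 31 + 31 + 30 + 31 + 30 + 31 + 31 + 28 + 31 + 30 + 31 + 30 + 31 + 31 + 30 + 31 + 30 + 31 + 31 + 28 + 31 + 30 + 31 + 30 + 31 + 31 + 30 + 31 + 30 + 31 + 31 + 29 + 31 + 30 + 31 + 30 + 31 + 31 + 30 + 31 + 30 + 31 + 31 + 22 = 1596.
The subtraction is earlier − later, so the result is −1596 → -1596.

-1596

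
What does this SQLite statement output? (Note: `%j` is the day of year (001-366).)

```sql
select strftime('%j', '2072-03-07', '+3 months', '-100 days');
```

First apply '+3 months', '-100 days': 2072-03-07 → 2072-02-28.
Day-of-year for 2072-02-28: days since 2072-01-01 inclusive = 59, zero-padded to 059.

059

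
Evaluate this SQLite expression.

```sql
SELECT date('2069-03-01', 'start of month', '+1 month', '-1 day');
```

`start of month` rewinds 2069-03-01 to 2069-03-01.
Adding +1 month to 2069-03-01 gives 2069-04-01.
Going back 1 day from 2069-04-01 reaches 2069-03-31 (last day of March, 31 days).

2069-03-31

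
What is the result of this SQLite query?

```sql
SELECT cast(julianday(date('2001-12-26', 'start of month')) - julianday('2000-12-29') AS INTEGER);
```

`start of month` rewinds 2001-12-26 to 2001-12-01.
2 days remain in December 2000 after the 29th (31 − 29).
Full months from January 2001 through November 2001 contribute their day counts.
Then 1 day into December 2001.
Total: 2 + 31 + 28 + 31 + 30 + 31 + 30 + 31 + 31 + 30 + 31 + 30 + 1 = 337.

337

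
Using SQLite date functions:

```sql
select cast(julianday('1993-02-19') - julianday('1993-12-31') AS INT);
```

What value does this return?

9 days remain in February 1993 after the 19th (28 − 19).
Full months from March 1993 through November 1993 contribute their day counts.
Then 31 days into December 1993.
Total: 9 + 31 + 30 + 31 + 30 + 31 + 31 + 30 + 31 + 30 + 31 = 315.
The subtraction is earlier − later, so the result is −315 → -315.

-315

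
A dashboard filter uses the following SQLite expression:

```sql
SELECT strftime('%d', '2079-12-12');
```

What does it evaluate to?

12

`%d` extracts the 2-digit day of month: 12.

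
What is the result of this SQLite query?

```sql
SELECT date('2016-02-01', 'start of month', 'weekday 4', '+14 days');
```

2016-02-18

`start of month` rewinds 2016-02-01 to 2016-02-01.
`weekday 4` advances to the next Thursday; 2016-02-01 is a Monday, so it moves forward to 2016-02-04.
Advancing 14 more days within February lands on 2016-02-18.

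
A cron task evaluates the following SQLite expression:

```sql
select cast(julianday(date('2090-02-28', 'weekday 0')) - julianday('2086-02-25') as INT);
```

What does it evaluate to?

1469

`weekday 0` advances to the next Sunday; 2090-02-28 is a Tuesday, so it moves forward to 2090-03-05.
3 days remain in February 2086 after the 25th (28 − 25).
Full months from March 2086 through February 2090 contribute their day counts.
Then 5 days into March 2090.
Total: 3 + 31 + 30 + 31 + 30 + 31 + 31 + 30 + 31 + 30 + 31 + 31 + 28 + 31 + 30 + 31 + 30 + 31 + 31 + 30 + 31 + 30 + 31 + 31 + 29 + 31 + 30 + 31 + 30 + 31 + 31 + 30 + 31 + 30 + 31 + 31 + 28 + 31 + 30 + 31 + 30 + 31 + 31 + 30 + 31 + 30 + 31 + 31 + 28 + 5 = 1469.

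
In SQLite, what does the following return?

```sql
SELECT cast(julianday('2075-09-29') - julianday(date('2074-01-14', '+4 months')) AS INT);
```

Adding +4 months to 2074-01-14 gives 2074-05-14.
17 days remain in May 2074 after the 14th (31 − 14).
Full months from June 2074 through August 2075 contribute their day counts.
Then 29 days into September 2075.
Total: 17 + 30 + 31 + 31 + 30 + 31 + 30 + 31 + 31 + 28 + 31 + 30 + 31 + 30 + 31 + 31 + 29 = 503.

503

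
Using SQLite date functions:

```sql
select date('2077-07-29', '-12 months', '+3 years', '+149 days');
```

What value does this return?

Adding -12 months to 2077-07-29 gives 2076-07-29.
Adding +3 years to 2076-07-29 gives 2079-07-29.
Applying '+149 days' to 2079-07-29: counting 149 days forward gives 2079-12-25.

2079-12-25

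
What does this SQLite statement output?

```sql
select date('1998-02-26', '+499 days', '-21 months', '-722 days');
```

1995-10-19

Applying '+499 days' to 1998-02-26: counting 499 days forward gives 1999-07-10.
Adding -21 months to 1999-07-10 gives 1997-10-10.
Applying '-722 days' to 1997-10-10: counting 722 days back gives 1995-10-19.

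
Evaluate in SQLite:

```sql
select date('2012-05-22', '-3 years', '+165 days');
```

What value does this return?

Adding -3 years to 2012-05-22 gives 2009-05-22.
Applying '+165 days' to 2009-05-22: counting 165 days forward gives 2009-11-03.

2009-11-03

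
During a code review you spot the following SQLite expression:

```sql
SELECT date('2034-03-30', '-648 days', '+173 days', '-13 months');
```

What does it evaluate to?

2031-11-10

Applying '-648 days' to 2034-03-30: counting 648 days back gives 2032-06-20.
Applying '+173 days' to 2032-06-20: counting 173 days forward gives 2032-12-10.
Adding -13 months to 2032-12-10 gives 2031-11-10.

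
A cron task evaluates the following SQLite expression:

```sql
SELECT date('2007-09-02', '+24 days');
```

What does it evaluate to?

2007-09-26

Advancing 24 more days within September lands on 2007-09-26.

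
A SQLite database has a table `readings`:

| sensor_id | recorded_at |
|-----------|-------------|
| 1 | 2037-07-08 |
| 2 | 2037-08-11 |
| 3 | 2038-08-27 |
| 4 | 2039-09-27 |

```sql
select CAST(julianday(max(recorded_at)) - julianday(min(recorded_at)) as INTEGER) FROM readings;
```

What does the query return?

811

MIN = 2037-07-08, MAX = 2039-09-27.
23 days remain in July 2037 after the 8th (31 − 8).
Full months from August 2037 through August 2039 contribute their day counts.
Then 27 days into September 2039.
Total: 23 + 31 + 30 + 31 + 30 + 31 + 31 + 28 + 31 + 30 + 31 + 30 + 31 + 31 + 30 + 31 + 30 + 31 + 31 + 28 + 31 + 30 + 31 + 30 + 31 + 31 + 27 = 811.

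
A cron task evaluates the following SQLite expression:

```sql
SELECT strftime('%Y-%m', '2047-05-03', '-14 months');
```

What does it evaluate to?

2046-03

First apply '-14 months': 2047-05-03 → 2046-03-03.
`%Y-%m` extracts the year-month: 2046-03.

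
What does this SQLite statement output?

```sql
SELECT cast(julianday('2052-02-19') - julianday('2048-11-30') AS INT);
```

0 days remain in November 2048 after the 30th (30 − 30).
Full months from December 2048 through January 2052 contribute their day counts.
Then 19 days into February 2052.
Total: 0 + 31 + 31 + 28 + 31 + 30 + 31 + 30 + 31 + 31 + 30 + 31 + 30 + 31 + 31 + 28 + 31 + 30 + 31 + 30 + 31 + 31 + 30 + 31 + 30 + 31 + 31 + 28 + 31 + 30 + 31 + 30 + 31 + 31 + 30 + 31 + 30 + 31 + 31 + 19 = 1176.

1176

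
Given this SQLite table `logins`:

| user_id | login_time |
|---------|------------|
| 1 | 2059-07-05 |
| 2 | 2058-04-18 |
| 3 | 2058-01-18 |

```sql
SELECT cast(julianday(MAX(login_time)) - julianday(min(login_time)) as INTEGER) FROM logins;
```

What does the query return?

MIN = 2058-01-18, MAX = 2059-07-05.
13 days remain in January 2058 after the 18th (31 − 18).
Full months from February 2058 through June 2059 contribute their day counts.
Then 5 days into July 2059.
Total: 13 + 28 + 31 + 30 + 31 + 30 + 31 + 31 + 30 + 31 + 30 + 31 + 31 + 28 + 31 + 30 + 31 + 30 + 5 = 533.

533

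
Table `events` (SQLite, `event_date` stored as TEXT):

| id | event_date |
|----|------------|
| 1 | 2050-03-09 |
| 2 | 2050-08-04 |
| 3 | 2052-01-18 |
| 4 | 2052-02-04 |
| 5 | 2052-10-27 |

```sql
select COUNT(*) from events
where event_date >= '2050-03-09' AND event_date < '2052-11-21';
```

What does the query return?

5

Rows in [2050-03-09, 2052-11-21): 2050-03-09, 2050-08-04, 2052-01-18, 2052-02-04, 2052-10-27 → 5 rows.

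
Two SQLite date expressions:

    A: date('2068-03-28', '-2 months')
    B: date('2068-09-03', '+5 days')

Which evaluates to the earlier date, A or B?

A = 2068-01-28.
B = 2068-09-08.
A is earlier.

A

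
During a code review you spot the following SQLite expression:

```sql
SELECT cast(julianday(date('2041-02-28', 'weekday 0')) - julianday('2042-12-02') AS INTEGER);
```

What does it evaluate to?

-639

`weekday 0` advances to the next Sunday; 2041-02-28 is a Thursday, so it moves forward to 2041-03-03.
28 days remain in March 2041 after the 3rd (31 − 3).
Full months from April 2041 through November 2042 contribute their day counts.
Then 2 days into December 2042.
Total: 28 + 30 + 31 + 30 + 31 + 31 + 30 + 31 + 30 + 31 + 31 + 28 + 31 + 30 + 31 + 30 + 31 + 31 + 30 + 31 + 30 + 2 = 639.
The subtraction is earlier − later, so the result is −639 → -639.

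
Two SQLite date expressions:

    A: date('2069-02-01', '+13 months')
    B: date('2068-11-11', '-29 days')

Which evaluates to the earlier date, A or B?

A = 2070-03-01.
B = 2068-10-13.
B is earlier.

B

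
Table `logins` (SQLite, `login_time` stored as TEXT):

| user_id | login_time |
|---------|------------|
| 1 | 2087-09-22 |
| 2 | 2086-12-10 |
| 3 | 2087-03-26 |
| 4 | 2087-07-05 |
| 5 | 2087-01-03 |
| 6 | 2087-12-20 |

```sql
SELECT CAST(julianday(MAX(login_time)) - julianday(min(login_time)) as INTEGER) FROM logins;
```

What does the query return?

MIN = 2086-12-10, MAX = 2087-12-20.
21 days remain in December 2086 after the 10th (31 − 10).
Full months from January 2087 through November 2087 contribute their day counts.
Then 20 days into December 2087.
Total: 21 + 31 + 28 + 31 + 30 + 31 + 30 + 31 + 31 + 30 + 31 + 30 + 20 = 375.

375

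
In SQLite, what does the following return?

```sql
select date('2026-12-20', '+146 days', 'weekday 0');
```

2027-05-16

Applying '+146 days' to 2026-12-20: counting 146 days forward gives 2027-05-15.
`weekday 0` advances to the next Sunday; 2027-05-15 is a Saturday, so it moves forward to 2027-05-16.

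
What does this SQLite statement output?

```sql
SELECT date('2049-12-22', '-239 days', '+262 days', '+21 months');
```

Applying '-239 days' to 2049-12-22: counting 239 days back gives 2049-04-27.
Applying '+262 days' to 2049-04-27: counting 262 days forward gives 2050-01-14.
Adding +21 months to 2050-01-14 gives 2051-10-14.

2051-10-14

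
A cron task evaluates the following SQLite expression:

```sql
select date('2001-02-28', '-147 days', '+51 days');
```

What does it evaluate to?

2000-11-24

Applying '-147 days' to 2001-02-28: counting 147 days back gives 2000-10-04.
Applying '+51 days' to 2000-10-04: counting 51 days forward gives 2000-11-24.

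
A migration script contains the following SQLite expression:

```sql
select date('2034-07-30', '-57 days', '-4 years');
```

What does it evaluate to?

2030-06-03

Applying '-57 days' to 2034-07-30: counting 57 days back gives 2034-06-03.
Adding -4 years to 2034-06-03 gives 2030-06-03.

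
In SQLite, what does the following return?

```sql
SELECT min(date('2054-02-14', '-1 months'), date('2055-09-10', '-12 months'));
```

2054-01-14

date('2054-02-14', '-1 months') → 2054-01-14.
date('2055-09-10', '-12 months') → 2054-09-10.
Earlier of the two is 2054-01-14.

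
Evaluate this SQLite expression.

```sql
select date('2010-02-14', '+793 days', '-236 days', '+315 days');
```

2012-07-05

Applying '+793 days' to 2010-02-14: counting 793 days forward gives 2012-04-17.
Applying '-236 days' to 2012-04-17: counting 236 days back gives 2011-08-25.
Applying '+315 days' to 2011-08-25: counting 315 days forward gives 2012-07-05.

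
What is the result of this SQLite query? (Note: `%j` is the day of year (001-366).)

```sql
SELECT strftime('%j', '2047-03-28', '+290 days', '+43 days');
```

First apply '+290 days', '+43 days': 2047-03-28 → 2048-02-24.
Day-of-year for 2048-02-24: days since 2048-01-01 inclusive = 55, zero-padded to 055.

055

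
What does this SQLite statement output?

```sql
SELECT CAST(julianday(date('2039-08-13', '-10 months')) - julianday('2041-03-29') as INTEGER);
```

Adding -10 months to 2039-08-13 gives 2038-10-13.
18 days remain in October 2038 after the 13th (31 − 13).
Full months from November 2038 through February 2041 contribute their day counts.
Then 29 days into March 2041.
Total: 18 + 30 + 31 + 31 + 28 + 31 + 30 + 31 + 30 + 31 + 31 + 30 + 31 + 30 + 31 + 31 + 29 + 31 + 30 + 31 + 30 + 31 + 31 + 30 + 31 + 30 + 31 + 31 + 28 + 29 = 898.
The subtraction is earlier − later, so the result is −898 → -898.

-898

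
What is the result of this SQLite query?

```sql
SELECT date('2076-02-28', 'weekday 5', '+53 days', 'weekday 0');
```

`weekday 5` advances to the next Friday; 2076-02-28 is already a Friday, so it stays at 2076-02-28.
Applying '+53 days' to 2076-02-28: counting 53 days forward gives 2076-04-21.
`weekday 0` advances to the next Sunday; 2076-04-21 is a Tuesday, so it moves forward to 2076-04-26.

2076-04-26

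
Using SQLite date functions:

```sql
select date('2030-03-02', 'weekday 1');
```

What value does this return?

2030-03-04

`weekday 1` advances to the next Monday; 2030-03-02 is a Saturday, so it moves forward to 2030-03-04.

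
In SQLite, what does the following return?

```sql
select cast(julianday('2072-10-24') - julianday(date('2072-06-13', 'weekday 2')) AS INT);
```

132

`weekday 2` advances to the next Tuesday; 2072-06-13 is a Monday, so it moves forward to 2072-06-14.
16 days remain in June 2072 after the 14th (30 − 14).
July 2072: 31 days.
August 2072: 31 days.
September 2072: 30 days.
Then 24 days into October 2072.
Total: 16 + 31 + 31 + 30 + 24 = 132.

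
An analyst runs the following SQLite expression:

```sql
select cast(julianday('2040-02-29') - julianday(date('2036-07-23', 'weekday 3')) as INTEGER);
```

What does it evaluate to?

1316

`weekday 3` advances to the next Wednesday; 2036-07-23 is already a Wednesday, so it stays at 2036-07-23.
8 days remain in July 2036 after the 23rd (31 − 23).
Full months from August 2036 through January 2040 contribute their day counts.
Then 29 days into February 2040.
Total: 8 + 31 + 30 + 31 + 30 + 31 + 31 + 28 + 31 + 30 + 31 + 30 + 31 + 31 + 30 + 31 + 30 + 31 + 31 + 28 + 31 + 30 + 31 + 30 + 31 + 31 + 30 + 31 + 30 + 31 + 31 + 28 + 31 + 30 + 31 + 30 + 31 + 31 + 30 + 31 + 30 + 31 + 31 + 29 = 1316.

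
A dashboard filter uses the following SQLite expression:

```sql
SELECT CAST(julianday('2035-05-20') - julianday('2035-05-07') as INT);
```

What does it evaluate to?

Both dates are in May 2035: 20 − 7 = 13.

13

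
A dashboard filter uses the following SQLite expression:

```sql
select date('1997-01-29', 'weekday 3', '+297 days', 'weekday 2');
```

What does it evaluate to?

`weekday 3` advances to the next Wednesday; 1997-01-29 is already a Wednesday, so it stays at 1997-01-29.
Applying '+297 days' to 1997-01-29: counting 297 days forward gives 1997-11-22.
`weekday 2` advances to the next Tuesday; 1997-11-22 is a Saturday, so it moves forward to 1997-11-25.

1997-11-25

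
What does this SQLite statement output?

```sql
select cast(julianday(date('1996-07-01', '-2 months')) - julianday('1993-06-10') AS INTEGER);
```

Adding -2 months to 1996-07-01 gives 1996-05-01.
20 days remain in June 1993 after the 10th (30 − 10).
Full months from July 1993 through April 1996 contribute their day counts.
Then 1 day into May 1996.
Total: 20 + 31 + 31 + 30 + 31 + 30 + 31 + 31 + 28 + 31 + 30 + 31 + 30 + 31 + 31 + 30 + 31 + 30 + 31 + 31 + 28 + 31 + 30 + 31 + 30 + 31 + 31 + 30 + 31 + 30 + 31 + 31 + 29 + 31 + 30 + 1 = 1056.

1056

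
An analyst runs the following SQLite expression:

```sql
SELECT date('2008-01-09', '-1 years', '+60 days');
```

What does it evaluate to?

2007-03-10

Adding -1 year to 2008-01-09 gives 2007-01-09.
Applying '+60 days' to 2007-01-09: counting 60 days forward gives 2007-03-10.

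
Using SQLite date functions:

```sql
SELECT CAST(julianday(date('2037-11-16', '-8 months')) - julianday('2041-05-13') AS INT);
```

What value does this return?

-1519

Adding -8 months to 2037-11-16 gives 2037-03-16.
15 days remain in March 2037 after the 16th (31 − 16).
Full months from April 2037 through April 2041 contribute their day counts.
Then 13 days into May 2041.
Total: 15 + 30 + 31 + 30 + 31 + 31 + 30 + 31 + 30 + 31 + 31 + 28 + 31 + 30 + 31 + 30 + 31 + 31 + 30 + 31 + 30 + 31 + 31 + 28 + 31 + 30 + 31 + 30 + 31 + 31 + 30 + 31 + 30 + 31 + 31 + 29 + 31 + 30 + 31 + 30 + 31 + 31 + 30 + 31 + 30 + 31 + 31 + 28 + 31 + 30 + 13 = 1519.
The subtraction is earlier − later, so the result is −1519 → -1519.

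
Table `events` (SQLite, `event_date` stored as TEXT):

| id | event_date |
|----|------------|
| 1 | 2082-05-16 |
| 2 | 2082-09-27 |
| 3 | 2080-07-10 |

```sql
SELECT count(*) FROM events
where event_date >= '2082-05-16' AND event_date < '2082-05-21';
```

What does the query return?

Rows in [2082-05-16, 2082-05-21): 2082-05-16 → 1 row.

1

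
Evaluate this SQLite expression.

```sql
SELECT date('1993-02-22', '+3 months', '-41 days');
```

Adding +3 months to 1993-02-22 gives 1993-05-22.
Applying '-41 days' to 1993-05-22: counting 41 days back gives 1993-04-11.

1993-04-11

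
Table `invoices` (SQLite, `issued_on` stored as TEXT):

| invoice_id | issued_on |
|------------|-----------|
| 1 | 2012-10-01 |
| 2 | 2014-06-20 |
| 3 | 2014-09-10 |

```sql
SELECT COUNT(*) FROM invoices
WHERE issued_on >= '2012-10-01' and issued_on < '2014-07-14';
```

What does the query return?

2

Rows in [2012-10-01, 2014-07-14): 2012-10-01, 2014-06-20 → 2 rows.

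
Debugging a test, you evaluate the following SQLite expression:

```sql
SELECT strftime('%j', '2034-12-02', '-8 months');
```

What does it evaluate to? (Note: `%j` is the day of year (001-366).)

First apply '-8 months': 2034-12-02 → 2034-04-02.
Day-of-year for 2034-04-02: days since 2034-01-01 inclusive = 92, zero-padded to 092.

092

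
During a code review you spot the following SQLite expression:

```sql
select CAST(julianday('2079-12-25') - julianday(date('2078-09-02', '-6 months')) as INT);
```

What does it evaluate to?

663

Adding -6 months to 2078-09-02 gives 2078-03-02.
29 days remain in March 2078 after the 2nd (31 − 2).
Full months from April 2078 through November 2079 contribute their day counts.
Then 25 days into December 2079.
Total: 29 + 30 + 31 + 30 + 31 + 31 + 30 + 31 + 30 + 31 + 31 + 28 + 31 + 30 + 31 + 30 + 31 + 31 + 30 + 31 + 30 + 25 = 663.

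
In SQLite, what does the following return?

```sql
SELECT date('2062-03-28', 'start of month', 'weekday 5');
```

`start of month` rewinds 2062-03-28 to 2062-03-01.
`weekday 5` advances to the next Friday; 2062-03-01 is a Wednesday, so it moves forward to 2062-03-03.

2062-03-03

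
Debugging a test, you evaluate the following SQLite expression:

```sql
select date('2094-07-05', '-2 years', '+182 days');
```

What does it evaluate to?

Adding -2 years to 2094-07-05 gives 2092-07-05.
Applying '+182 days' to 2092-07-05: counting 182 days forward gives 2093-01-03.

2093-01-03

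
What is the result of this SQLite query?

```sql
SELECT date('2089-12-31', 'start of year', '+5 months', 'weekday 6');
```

`start of year` rewinds 2089-12-31 to 2089-01-01.
Adding +5 months to 2089-01-01 gives 2089-06-01.
`weekday 6` advances to the next Saturday; 2089-06-01 is a Wednesday, so it moves forward to 2089-06-04.

2089-06-04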